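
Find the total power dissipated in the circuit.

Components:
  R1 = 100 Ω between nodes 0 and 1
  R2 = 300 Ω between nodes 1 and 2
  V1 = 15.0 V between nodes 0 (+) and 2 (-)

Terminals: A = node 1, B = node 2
Nodal analysis, taking node 2 as the 0 V reference.
Source V1 fixes V_0 = 15 V.
KCL at each unknown node (sum of currents leaving = 0; resistances in Ω):
  Node 1: (V_1 - 15)/100 + (V_1 - 0)/300 = 0
Collecting terms: 0.01333 × V_1 = 0.15  =>  V_1 = 11.25 V
Power in each resistor, P = (ΔV)²/R:
  P_R1 = (15 - 11.25)²/100 = 0.1406 W
  P_R2 = (11.25 - 0)²/300 = 0.4219 W
P_total = P_R1 + P_R2 = 0.5625 W

Final answer: 0.5625 W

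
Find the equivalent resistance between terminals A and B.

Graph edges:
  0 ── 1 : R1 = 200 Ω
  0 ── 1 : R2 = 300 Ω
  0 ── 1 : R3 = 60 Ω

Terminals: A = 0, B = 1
Reduce the network between node 0 (A) and node 1 (B) by series/parallel combination:
  Rp1 = R1 ‖ R2 ‖ R3 (parallel, all between nodes 0 and 1) = 1/(1/200 + 1/300 + 1/60) = 40 Ω
R_eq = 40 Ω

Final answer: 40 Ω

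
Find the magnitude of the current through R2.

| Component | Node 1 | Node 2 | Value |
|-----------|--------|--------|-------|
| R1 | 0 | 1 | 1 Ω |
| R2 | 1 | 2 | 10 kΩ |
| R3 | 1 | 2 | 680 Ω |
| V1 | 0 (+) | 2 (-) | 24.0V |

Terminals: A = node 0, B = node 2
Nodal analysis, taking node 2 as the 0 V reference.
Source V1 fixes V_0 = 24 V.
KCL at each unknown node (sum of currents leaving = 0; resistances in Ω):
  Node 1: (V_1 - 24)/1 + (V_1 - 0)/10000 + (V_1 - 0)/680 = 0
Collecting terms: 1.002 × V_1 = 24  =>  V_1 = 23.96 V
I_R2 = (V_1 - V_2)/R2 = (23.96 - 0)/10000 = 0.002396 A
|I_R2| = 0.002396 A

Final answer: |I_R2| = 0.002396 A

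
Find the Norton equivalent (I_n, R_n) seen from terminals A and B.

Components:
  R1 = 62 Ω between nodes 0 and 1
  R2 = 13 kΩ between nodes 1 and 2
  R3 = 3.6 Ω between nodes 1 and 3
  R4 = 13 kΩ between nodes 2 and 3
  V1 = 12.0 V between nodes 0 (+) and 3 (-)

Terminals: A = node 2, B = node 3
Find the Thévenin equivalent first; then I_n = V_th/R_th and R_n = R_th.
Step 1 — V_th is the open-circuit voltage V_A - V_B (nothing connected across the terminals).
Nodal analysis, taking node 3 as the 0 V reference.
Source V1 fixes V_0 = 12 V.
KCL at each unknown node (sum of currents leaving = 0; resistances in Ω):
  Node 1: (V_1 - 12)/62 + (V_1 - V_2)/13000 + (V_1 - 0)/3.6 = 0
  Node 2: (V_2 - V_1)/13000 + (V_2 - 0)/13000 = 0
Collecting terms (coefficients in siemens):
  0.294·V_1 - 0.00007692·V_2 = 0.1935
  0.0001538·V_2 - 0.00007692·V_1 = 0
Determinant D = (0.294)(0.0001538) - (-0.00007692)(-0.00007692) = 0.00004522
V_1 = [(0.1935)(0.0001538) - (-0.00007692)(0)]/D = 0.6585 V
V_2 = [(0.294)(0) - (0.1935)(-0.00007692)]/D = 0.3292 V
V_th = V_2 - V_3 = 0.3292 - 0 = 0.3292 V
Step 2 — R_th: zero the source — replace V1 by a short circuit (node 3 merges into node 0) — and find the resistance seen between A (node 2) and B (node 0).
Reduce the network between node 2 (A) and node 0 (B) by series/parallel combination:
  Rp1 = R1 ‖ R3 (parallel, both between nodes 0 and 1) = 1/(1/62 + 1/3.6) = 3.402 Ω
  Rs1 = R2 + Rp1 (series, joined only at node 1) = 13000 + 3.402 = 13000 Ω
  Rp2 = R4 ‖ Rs1 (parallel, both between nodes 0 and 2) = 1/(1/13000 + 1/13000) = 6501 Ω
R_th = 6.501 kΩ
I_n = V_th/R_th = 0.3292/6501 = 0.00005064 A, and R_n = R_th = 6.501 kΩ

Final answer: I_n = 5.064e-05 A, R_n = 6.501 kΩ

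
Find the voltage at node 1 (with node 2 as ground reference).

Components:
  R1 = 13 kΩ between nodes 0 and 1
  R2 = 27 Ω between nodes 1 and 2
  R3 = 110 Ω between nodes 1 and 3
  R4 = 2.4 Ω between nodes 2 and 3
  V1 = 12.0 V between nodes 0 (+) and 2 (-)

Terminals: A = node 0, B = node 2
Nodal analysis, taking node 2 as the 0 V reference.
Source V1 fixes V_0 = 12 V.
KCL at each unknown node (sum of currents leaving = 0; resistances in Ω):
  Node 1: (V_1 - 12)/13000 + (V_1 - 0)/27 + (V_1 - V_3)/110 = 0
  Node 3: (V_3 - V_1)/110 + (V_3 - 0)/2.4 = 0
Collecting terms (coefficients in siemens):
  0.0462·V_1 - 0.009091·V_3 = 0.0009231
  0.4258·V_3 - 0.009091·V_1 = 0
Determinant D = (0.0462)(0.4258) - (-0.009091)(-0.009091) = 0.01959
V_1 = [(0.0009231)(0.4258) - (-0.009091)(0)]/D = 0.02006 V
V_3 = [(0.0462)(0) - (0.0009231)(-0.009091)]/D = 0.0004284 V
The requested potential is V_1 = 0.02006 V.

Final answer: V_1 = 0.02006 V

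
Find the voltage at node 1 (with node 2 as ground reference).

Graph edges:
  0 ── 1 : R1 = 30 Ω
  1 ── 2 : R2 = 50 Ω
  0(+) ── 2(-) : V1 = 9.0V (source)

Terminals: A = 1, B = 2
Nodal analysis, taking node 2 as the 0 V reference.
Source V1 fixes V_0 = 9 V.
KCL at each unknown node (sum of currents leaving = 0; resistances in Ω):
  Node 1: (V_1 - 9)/30 + (V_1 - 0)/50 = 0
Collecting terms: 0.05333 × V_1 = 0.3  =>  V_1 = 5.625 V
The requested potential is V_1 = 5.625 V.

Final answer: V_1 = 5.625 V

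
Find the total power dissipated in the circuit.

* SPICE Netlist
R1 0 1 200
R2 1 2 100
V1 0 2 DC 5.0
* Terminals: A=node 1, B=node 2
Nodal analysis, taking node 2 as the 0 V reference.
Source V1 fixes V_0 = 5 V.
KCL at each unknown node (sum of currents leaving = 0; resistances in Ω):
  Node 1: (V_1 - 5)/200 + (V_1 - 0)/100 = 0
Collecting terms: 0.015 × V_1 = 0.025  =>  V_1 = 1.667 V
Power in each resistor, P = (ΔV)²/R:
  P_R1 = (5 - 1.667)²/200 = 0.05556 W
  P_R2 = (1.667 - 0)²/100 = 0.02778 W
P_total = P_R1 + P_R2 = 0.08333 W

Final answer: 0.08333 W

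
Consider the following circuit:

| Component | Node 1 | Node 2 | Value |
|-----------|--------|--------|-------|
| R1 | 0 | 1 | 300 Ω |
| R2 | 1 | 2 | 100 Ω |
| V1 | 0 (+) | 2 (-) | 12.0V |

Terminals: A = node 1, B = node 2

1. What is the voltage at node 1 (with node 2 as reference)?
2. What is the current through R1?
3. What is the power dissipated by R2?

Nodal analysis, taking node 2 as the 0 V reference.
Source V1 fixes V_0 = 12 V.
KCL at each unknown node (sum of currents leaving = 0; resistances in Ω):
  Node 1: (V_1 - 12)/300 + (V_1 - 0)/100 = 0
Collecting terms: 0.01333 × V_1 = 0.04  =>  V_1 = 3 V
Part 1:
  Read off the nodal solution: V_1 = 3 V
Part 2:
  I_R1 = (V_0 - V_1)/R1 = (12 - 3)/300 = 0.03 A
  Magnitude: I_R1 = 0.03 A
Part 3:
  I_R2 = (V_1 - V_2)/R2 = (3 - 0)/100 = 0.03 A
  P_R2 = I_R2² × R2 = (0.03)² × 100 = 0.09 W

Final answers:
1. V_1 = 3 V
2. I_R1 = 0.03 A
3. P_R2 = 0.09 W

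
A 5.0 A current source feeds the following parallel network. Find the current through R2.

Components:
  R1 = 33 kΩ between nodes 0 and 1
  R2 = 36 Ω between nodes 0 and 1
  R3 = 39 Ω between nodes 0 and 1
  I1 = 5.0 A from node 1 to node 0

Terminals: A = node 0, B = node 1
All resistors sit directly between nodes 0 and 1, so they are in parallel and share one voltage V; the full source current 5 A splits among them.
1/R_par = 1/33000 + 1/36 + 1/39 = 0.05345 S  =>  R_par = 18.71 Ω
V = I × R_par = 5 × 18.71 = 93.55 V
I_R2 = V/R2 = 93.55/36 = 2.599 A

Final answer: 2.599 A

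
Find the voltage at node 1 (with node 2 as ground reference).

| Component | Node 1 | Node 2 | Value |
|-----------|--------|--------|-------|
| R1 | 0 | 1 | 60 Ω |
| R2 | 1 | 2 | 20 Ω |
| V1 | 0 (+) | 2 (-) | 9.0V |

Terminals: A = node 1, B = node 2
Nodal analysis, taking node 2 as the 0 V reference.
Source V1 fixes V_0 = 9 V.
KCL at each unknown node (sum of currents leaving = 0; resistances in Ω):
  Node 1: (V_1 - 9)/60 + (V_1 - 0)/20 = 0
Collecting terms: 0.06667 × V_1 = 0.15  =>  V_1 = 2.25 V
The requested potential is V_1 = 2.25 V.

Final answer: V_1 = 2.25 V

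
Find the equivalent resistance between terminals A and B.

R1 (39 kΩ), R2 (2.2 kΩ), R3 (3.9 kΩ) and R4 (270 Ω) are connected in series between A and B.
Reduce the network between node 0 (A) and node 4 (B) by series/parallel combination:
  Rs1 = R1 + R2 (series, joined only at node 1) = 39000 + 2200 = 41200 Ω
  Rs2 = R3 + Rs1 (series, joined only at node 2) = 3900 + 41200 = 45100 Ω
  Rs3 = R4 + Rs2 (series, joined only at node 3) = 270 + 45100 = 45370 Ω
R_eq = 45.37 kΩ

Final answer: 45.37 kΩ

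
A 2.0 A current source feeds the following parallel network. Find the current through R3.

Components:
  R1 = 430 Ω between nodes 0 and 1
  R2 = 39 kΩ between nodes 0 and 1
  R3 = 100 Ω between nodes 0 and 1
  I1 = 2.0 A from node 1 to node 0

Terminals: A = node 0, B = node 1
All resistors sit directly between nodes 0 and 1, so they are in parallel and share one voltage V; the full source current 2 A splits among them.
1/R_par = 1/430 + 1/39000 + 1/100 = 0.01235 S  =>  R_par = 80.96 Ω
V = I × R_par = 2 × 80.96 = 161.9 V
I_R3 = V/R3 = 161.9/100 = 1.619 A

Final answer: 1.619 A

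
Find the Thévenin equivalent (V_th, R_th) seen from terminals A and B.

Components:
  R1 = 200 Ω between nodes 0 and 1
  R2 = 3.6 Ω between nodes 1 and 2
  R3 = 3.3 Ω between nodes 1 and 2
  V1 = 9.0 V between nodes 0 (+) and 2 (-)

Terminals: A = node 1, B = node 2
Step 1 — V_th is the open-circuit voltage V_A - V_B (nothing connected across the terminals).
Nodal analysis, taking node 2 as the 0 V reference.
Source V1 fixes V_0 = 9 V.
KCL at each unknown node (sum of currents leaving = 0; resistances in Ω):
  Node 1: (V_1 - 9)/200 + (V_1 - 0)/3.6 + (V_1 - 0)/3.3 = 0
Collecting terms: 0.5858 × V_1 = 0.045  =>  V_1 = 0.07682 V
V_th = V_1 - V_2 = 0.07682 - 0 = 0.07682 V
Step 2 — R_th: zero the source — replace V1 by a short circuit (node 2 merges into node 0) — and find the resistance seen between A (node 1) and B (node 0).
Reduce the network between node 1 (A) and node 0 (B) by series/parallel combination:
  Rp1 = R1 ‖ R2 ‖ R3 (parallel, all between nodes 0 and 1) = 1/(1/200 + 1/3.6 + 1/3.3) = 1.707 Ω
R_th = 1.707 Ω

Final answer: V_th = 0.07682 V, R_th = 1.707 Ω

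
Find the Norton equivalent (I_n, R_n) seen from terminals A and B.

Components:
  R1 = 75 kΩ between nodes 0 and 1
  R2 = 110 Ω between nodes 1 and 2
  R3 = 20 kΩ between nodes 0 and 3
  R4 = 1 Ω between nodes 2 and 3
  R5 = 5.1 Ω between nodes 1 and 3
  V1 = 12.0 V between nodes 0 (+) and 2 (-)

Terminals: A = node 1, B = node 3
Find the Thévenin equivalent first; then I_n = V_th/R_th and R_n = R_th.
Step 1 — V_th is the open-circuit voltage V_A - V_B (nothing connected across the terminals).
Nodal analysis, taking node 2 as the 0 V reference.
Source V1 fixes V_0 = 12 V.
KCL at each unknown node (sum of currents leaving = 0; resistances in Ω):
  Node 1: (V_1 - 12)/75000 + (V_1 - 0)/110 + (V_1 - V_3)/5.1 = 0
  Node 3: (V_3 - 12)/20000 + (V_3 - 0)/1 + (V_3 - V_1)/5.1 = 0
Collecting terms (coefficients in siemens):
  0.2052·V_1 - 0.1961·V_3 = 0.00016
  1.196·V_3 - 0.1961·V_1 = 0.0006
Determinant D = (0.2052)(1.196) - (-0.1961)(-0.1961) = 0.207
V_1 = [(0.00016)(1.196) - (-0.1961)(0.0006)]/D = 0.001493 V
V_3 = [(0.2052)(0.0006) - (0.00016)(-0.1961)]/D = 0.0007464 V
V_th = V_1 - V_3 = 0.001493 - 0.0007464 = 0.0007467 V
Step 2 — R_th: zero the source — replace V1 by a short circuit (node 2 merges into node 0) — and find the resistance seen between A (node 1) and B (node 3).
Reduce the network between node 1 (A) and node 3 (B) by series/parallel combination:
  Rp1 = R1 ‖ R2 (parallel, both between nodes 0 and 1) = 1/(1/75000 + 1/110) = 109.8 Ω
  Rp2 = R3 ‖ R4 (parallel, both between nodes 0 and 3) = 1/(1/20000 + 1/1) = 1 Ω
  Rs1 = Rp1 + Rp2 (series, joined only at node 0) = 109.8 + 1 = 110.8 Ω
  Rp3 = R5 ‖ Rs1 (parallel, both between nodes 1 and 3) = 1/(1/5.1 + 1/110.8) = 4.876 Ω
R_th = 4.876 Ω
I_n = V_th/R_th = 0.0007467/4.876 = 0.0001531 A, and R_n = R_th = 4.876 Ω

Final answer: I_n = 0.0001531 A, R_n = 4.876 Ω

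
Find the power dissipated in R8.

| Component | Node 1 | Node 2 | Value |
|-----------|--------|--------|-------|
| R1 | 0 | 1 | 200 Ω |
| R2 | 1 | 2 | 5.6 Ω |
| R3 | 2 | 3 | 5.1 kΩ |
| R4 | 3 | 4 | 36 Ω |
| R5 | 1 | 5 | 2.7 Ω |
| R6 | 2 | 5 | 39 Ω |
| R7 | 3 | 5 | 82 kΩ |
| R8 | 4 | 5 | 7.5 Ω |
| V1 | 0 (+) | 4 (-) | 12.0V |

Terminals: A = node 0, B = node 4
Nodal analysis, taking node 4 as the 0 V reference.
Source V1 fixes V_0 = 12 V.
KCL at each unknown node (sum of currents leaving = 0; resistances in Ω):
  Node 1: (V_1 - 12)/200 + (V_1 - V_2)/5.6 + (V_1 - V_5)/2.7 = 0
  Node 2: (V_2 - V_1)/5.6 + (V_2 - V_3)/5100 + (V_2 - V_5)/39 = 0
  Node 3: (V_3 - V_2)/5100 + (V_3 - 0)/36 + (V_3 - V_5)/82000 = 0
  Node 5: (V_5 - V_1)/2.7 + (V_5 - V_2)/39 + (V_5 - V_3)/82000 + (V_5 - 0)/7.5 = 0
Collecting terms (coefficients in siemens):
  0.5539·V_1 - 0.1786·V_2 - 0.3704·V_5 = 0.06
  0.2044·V_2 - 0.1786·V_1 - 0.0001961·V_3 - 0.02564·V_5 = 0
  0.02799·V_3 - 0.0001961·V_2 - 0.0000122·V_5 = 0
  0.5294·V_5 - 0.3704·V_1 - 0.02564·V_2 - 0.0000122·V_3 = 0
Solving these 4 simultaneous equations (Gaussian elimination) gives:
  V_1 = 0.5729 V, V_2 = 0.5541 V, V_3 = 0.004069 V, V_5 = 0.4277 V
I_R8 = (V_4 - V_5)/R8 = (0 - 0.4277)/7.5 = -0.05702 A
P_R8 = I_R8² × R8 = (-0.05702)² × 7.5 = 0.02439 W

Final answer: 0.02439 W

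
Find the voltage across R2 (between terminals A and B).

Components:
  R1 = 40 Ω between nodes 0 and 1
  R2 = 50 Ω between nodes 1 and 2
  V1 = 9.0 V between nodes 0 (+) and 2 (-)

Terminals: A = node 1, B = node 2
R1 and R2 are in series across V1 (node 0 → node 1 → node 2), and the output A–B is taken across R2, so this is a voltage divider.
Series current: I = V1/(R1 + R2) = 9/(40 + 50) = 9/90 = 0.1 A
V_R2 = I × R2 = V1 × R2/(R1 + R2) = 9 × 50/90 = 5 V

Final answer: 5 V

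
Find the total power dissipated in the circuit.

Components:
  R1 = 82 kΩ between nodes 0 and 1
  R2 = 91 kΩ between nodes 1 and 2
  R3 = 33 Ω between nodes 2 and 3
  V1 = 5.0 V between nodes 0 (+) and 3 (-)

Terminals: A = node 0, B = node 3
Nodal analysis, taking node 3 as the 0 V reference.
Source V1 fixes V_0 = 5 V.
KCL at each unknown node (sum of currents leaving = 0; resistances in Ω):
  Node 1: (V_1 - 5)/82000 + (V_1 - V_2)/91000 = 0
  Node 2: (V_2 - V_1)/91000 + (V_2 - 0)/33 = 0
Collecting terms (coefficients in siemens):
  0.00002318·V_1 - 0.00001099·V_2 = 0.00006098
  0.03031·V_2 - 0.00001099·V_1 = 0
Determinant D = (0.00002318)(0.03031) - (-0.00001099)(-0.00001099) = 0.0000007027
V_1 = [(0.00006098)(0.03031) - (-0.00001099)(0)]/D = 2.631 V
V_2 = [(0.00002318)(0) - (0.00006098)(-0.00001099)]/D = 0.0009536 V
Power in each resistor, P = (ΔV)²/R:
  P_R1 = (5 - 2.631)²/82000 = 0.00006847 W
  P_R2 = (2.631 - 0.0009536)²/91000 = 0.00007598 W
  P_R3 = (0.0009536 - 0)²/33 = 0.00000002755 W
P_total = P_R1 + P_R2 + P_R3 = 0.0001445 W

Final answer: 0.0001445 W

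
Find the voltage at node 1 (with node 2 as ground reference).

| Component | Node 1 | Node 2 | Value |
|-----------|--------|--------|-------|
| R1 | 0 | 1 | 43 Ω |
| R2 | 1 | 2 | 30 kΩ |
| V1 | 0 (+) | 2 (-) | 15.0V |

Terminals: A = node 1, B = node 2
Nodal analysis, taking node 2 as the 0 V reference.
Source V1 fixes V_0 = 15 V.
KCL at each unknown node (sum of currents leaving = 0; resistances in Ω):
  Node 1: (V_1 - 15)/43 + (V_1 - 0)/30000 = 0
Collecting terms: 0.02329 × V_1 = 0.3488  =>  V_1 = 14.98 V
The requested potential is V_1 = 14.98 V.

Final answer: V_1 = 14.98 V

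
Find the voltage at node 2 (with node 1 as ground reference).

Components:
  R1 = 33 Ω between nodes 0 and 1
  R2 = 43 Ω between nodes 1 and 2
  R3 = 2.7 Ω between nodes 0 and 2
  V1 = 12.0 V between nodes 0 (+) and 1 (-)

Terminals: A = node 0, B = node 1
Nodal analysis, taking node 1 as the 0 V reference.
Source V1 fixes V_0 = 12 V.
KCL at each unknown node (sum of currents leaving = 0; resistances in Ω):
  Node 2: (V_2 - 0)/43 + (V_2 - 12)/2.7 = 0
Collecting terms: 0.3936 × V_2 = 4.444  =>  V_2 = 11.29 V
The requested potential is V_2 = 11.29 V.

Final answer: V_2 = 11.29 V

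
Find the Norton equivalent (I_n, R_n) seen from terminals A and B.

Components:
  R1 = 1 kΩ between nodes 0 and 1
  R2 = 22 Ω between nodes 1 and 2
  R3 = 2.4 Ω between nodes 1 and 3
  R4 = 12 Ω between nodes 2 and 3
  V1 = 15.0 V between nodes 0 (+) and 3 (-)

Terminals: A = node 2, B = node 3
Find the Thévenin equivalent first; then I_n = V_th/R_th and R_n = R_th.
Step 1 — V_th is the open-circuit voltage V_A - V_B (nothing connected across the terminals).
Nodal analysis, taking node 3 as the 0 V reference.
Source V1 fixes V_0 = 15 V.
KCL at each unknown node (sum of currents leaving = 0; resistances in Ω):
  Node 1: (V_1 - 15)/1000 + (V_1 - V_2)/22 + (V_1 - 0)/2.4 = 0
  Node 2: (V_2 - V_1)/22 + (V_2 - 0)/12 = 0
Collecting terms (coefficients in siemens):
  0.4631·V_1 - 0.04545·V_2 = 0.015
  0.1288·V_2 - 0.04545·V_1 = 0
Determinant D = (0.4631)(0.1288) - (-0.04545)(-0.04545) = 0.05758
V_1 = [(0.015)(0.1288) - (-0.04545)(0)]/D = 0.03355 V
V_2 = [(0.4631)(0) - (0.015)(-0.04545)]/D = 0.01184 V
V_th = V_2 - V_3 = 0.01184 - 0 = 0.01184 V
Step 2 — R_th: zero the source — replace V1 by a short circuit (node 3 merges into node 0) — and find the resistance seen between A (node 2) and B (node 0).
Reduce the network between node 2 (A) and node 0 (B) by series/parallel combination:
  Rp1 = R1 ‖ R3 (parallel, both between nodes 0 and 1) = 1/(1/1000 + 1/2.4) = 2.394 Ω
  Rs1 = R2 + Rp1 (series, joined only at node 1) = 22 + 2.394 = 24.39 Ω
  Rp2 = R4 ‖ Rs1 (parallel, both between nodes 0 and 2) = 1/(1/12 + 1/24.39) = 8.043 Ω
R_th = 8.043 Ω
I_n = V_th/R_th = 0.01184/8.043 = 0.001472 A, and R_n = R_th = 8.043 Ω

Final answer: I_n = 0.001472 A, R_n = 8.043 Ω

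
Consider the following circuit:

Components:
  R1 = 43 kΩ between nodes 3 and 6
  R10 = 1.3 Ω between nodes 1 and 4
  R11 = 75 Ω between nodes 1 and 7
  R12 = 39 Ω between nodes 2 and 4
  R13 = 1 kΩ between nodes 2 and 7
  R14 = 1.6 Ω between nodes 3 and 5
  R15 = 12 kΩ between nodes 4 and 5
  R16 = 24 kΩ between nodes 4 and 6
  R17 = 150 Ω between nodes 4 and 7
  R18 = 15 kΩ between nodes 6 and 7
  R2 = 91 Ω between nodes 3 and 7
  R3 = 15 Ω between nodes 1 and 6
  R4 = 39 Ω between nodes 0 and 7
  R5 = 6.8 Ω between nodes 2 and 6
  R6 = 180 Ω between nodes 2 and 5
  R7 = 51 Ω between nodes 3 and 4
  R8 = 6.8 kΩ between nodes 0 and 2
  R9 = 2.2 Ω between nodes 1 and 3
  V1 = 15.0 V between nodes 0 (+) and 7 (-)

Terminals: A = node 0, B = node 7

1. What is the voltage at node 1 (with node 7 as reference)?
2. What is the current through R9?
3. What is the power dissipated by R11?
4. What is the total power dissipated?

Nodal analysis, taking node 7 as the 0 V reference.
Source V1 fixes V_0 = 15 V.
KCL at each unknown node (sum of currents leaving = 0; resistances in Ω):
  Node 1: (V_1 - V_6)/15 + (V_1 - V_3)/2.2 + (V_1 - V_4)/1.3 + (V_1 - 0)/75 = 0
  Node 2: (V_2 - V_6)/6.8 + (V_2 - V_5)/180 + (V_2 - 15)/6800 + (V_2 - V_4)/39 + (V_2 - 0)/1000 = 0
  Node 3: (V_3 - V_6)/43000 + (V_3 - 0)/91 + (V_3 - V_4)/51 + (V_3 - V_1)/2.2 + (V_3 - V_5)/1.6 = 0
  Node 4: (V_4 - V_3)/51 + (V_4 - V_1)/1.3 + (V_4 - V_2)/39 + (V_4 - V_5)/12000 + (V_4 - V_6)/24000 + (V_4 - 0)/150 = 0
  Node 5: (V_5 - V_2)/180 + (V_5 - V_3)/1.6 + (V_5 - V_4)/12000 = 0
  Node 6: (V_6 - V_3)/43000 + (V_6 - V_1)/15 + (V_6 - V_2)/6.8 + (V_6 - V_4)/24000 + (V_6 - 0)/15000 = 0
Collecting terms (coefficients in siemens):
  1.304·V_1 - 0.4545·V_3 - 0.7692·V_4 - 0.06667·V_6 = 0
  0.1794·V_2 - 0.02564·V_4 - 0.005556·V_5 - 0.1471·V_6 = 0.002206
  1.11·V_3 - 0.4545·V_1 - 0.01961·V_4 - 0.625·V_5 - 0.00002326·V_6 = 0
  0.8213·V_4 - 0.7692·V_1 - 0.02564·V_2 - 0.01961·V_3 - 0.00008333·V_5 - 0.00004167·V_6 = 0
  0.6306·V_5 - 0.005556·V_2 - 0.625·V_3 - 0.00008333·V_4 = 0
  0.2139·V_6 - 0.06667·V_1 - 0.1471·V_2 - 0.00002326·V_3 - 0.00004167·V_4 = 0
Solving these 6 simultaneous equations (Gaussian elimination) gives:
  V_1 = 0.06785 V, V_2 = 0.09502 V, V_3 = 0.06665 V, V_4 = 0.06812 V
  V_5 = 0.0669 V, V_6 = 0.08651 V
Part 1:
  Read off the nodal solution: V_1 = 0.06785 V
Part 2:
  I_R9 = (V_1 - V_3)/R9 = (0.06785 - 0.06665)/2.2 = 0.0005467 A
  Magnitude: I_R9 = 0.0005467 A
Part 3:
  I_R11 = (V_1 - V_7)/R11 = (0.06785 - 0)/75 = 0.0009046 A
  P_R11 = I_R11² × R11 = (0.0009046)² × 75 = 0.00006138 W
Part 4:
  Power in each resistor, P = (ΔV)²/R:
    P_R1 = (0.06665 - 0.08651)²/43000 = 0.000000009175 W
    P_R2 = (0.06665 - 0)²/91 = 0.00004881 W
    P_R3 = (0.06785 - 0.08651)²/15 = 0.00002321 W
    P_R4 = (15 - 0)²/39 = 5.769 W
    P_R5 = (0.09502 - 0.08651)²/6.8 = 0.00001064 W
    P_R6 = (0.09502 - 0.0669)²/180 = 0.000004393 W
    P_R7 = (0.06665 - 0.06812)²/51 = 0.0000000425 W
    P_R8 = (15 - 0.09502)²/6800 = 0.03267 W
    P_R9 = (0.06785 - 0.06665)²/2.2 = 0.0000006576 W
    P_R10 = (0.06785 - 0.06812)²/1.3 = 0.00000005589 W
    P_R11 = (0.06785 - 0)²/75 = 0.00006138 W
    P_R12 = (0.09502 - 0.06812)²/39 = 0.00001855 W
    P_R13 = (0.09502 - 0)²/1000 = 0.000009028 W
    P_R14 = (0.06665 - 0.0669)²/1.6 = 0.0000000391 W
    P_R15 = (0.06812 - 0.0669)²/12000 = 0.0000000001245 W
    P_R16 = (0.06812 - 0.08651)²/24000 = 0.00000001409 W
    P_R17 = (0.06812 - 0)²/150 = 0.00003093 W
    P_R18 = (0.08651 - 0)²/15000 = 0.0000004989 W
  P_total = P_R1 + P_R2 + P_R3 + P_R4 + P_R5 + P_R6 + P_R7 + P_R8 + P_R9 + P_R10 + P_R11 + P_R12 + P_R13 + P_R14 + P_R15 + P_R16 + P_R17 + P_R18 = 5.802 W

Final answers:
1. V_1 = 0.06785 V
2. I_R9 = 0.0005467 A
3. P_R11 = 6.138e-05 W
4. P_total = 5.802 W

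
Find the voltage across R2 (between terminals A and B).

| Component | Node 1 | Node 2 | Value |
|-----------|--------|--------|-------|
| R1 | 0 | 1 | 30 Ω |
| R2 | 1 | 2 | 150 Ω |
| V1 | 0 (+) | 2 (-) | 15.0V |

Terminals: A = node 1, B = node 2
R1 and R2 are in series across V1 (node 0 → node 1 → node 2), and the output A–B is taken across R2, so this is a voltage divider.
Series current: I = V1/(R1 + R2) = 15/(30 + 150) = 15/180 = 0.08333 A
V_R2 = I × R2 = V1 × R2/(R1 + R2) = 15 × 150/180 = 12.5 V

Final answer: 12.5 V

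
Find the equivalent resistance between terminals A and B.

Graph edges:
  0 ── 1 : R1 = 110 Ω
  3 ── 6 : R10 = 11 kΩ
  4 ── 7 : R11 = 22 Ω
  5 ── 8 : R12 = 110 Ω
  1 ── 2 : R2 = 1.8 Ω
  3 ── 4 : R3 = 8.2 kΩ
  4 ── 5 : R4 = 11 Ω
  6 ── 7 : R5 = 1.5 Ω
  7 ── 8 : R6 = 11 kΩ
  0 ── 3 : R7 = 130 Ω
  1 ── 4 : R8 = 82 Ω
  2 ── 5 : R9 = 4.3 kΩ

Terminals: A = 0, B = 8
The network is not a plain series/parallel combination. Inject a 1 A test current into terminal A (node 0) and return it from terminal B (node 8); then R_eq = V_A / (1 A).
Nodal analysis, taking node 8 as the 0 V reference.
Current source I_test pushes 1 A into node 0 and draws it out of node 8.
KCL at each unknown node (sum of currents leaving = 0; resistances in Ω):
  Node 0: (V_0 - V_1)/110 + (V_0 - V_3)/130 - 1 = 0
  Node 1: (V_1 - V_0)/110 + (V_1 - V_2)/1.8 + (V_1 - V_4)/82 = 0
  Node 2: (V_2 - V_1)/1.8 + (V_2 - V_5)/4300 = 0
  Node 3: (V_3 - V_0)/130 + (V_3 - V_4)/8200 + (V_3 - V_6)/11000 = 0
  Node 4: (V_4 - V_1)/82 + (V_4 - V_3)/8200 + (V_4 - V_5)/11 + (V_4 - V_7)/22 = 0
  Node 5: (V_5 - V_2)/4300 + (V_5 - V_4)/11 + (V_5 - 0)/110 = 0
  Node 6: (V_6 - V_3)/11000 + (V_6 - V_7)/1.5 = 0
  Node 7: (V_7 - V_4)/22 + (V_7 - V_6)/1.5 + (V_7 - 0)/11000 = 0
Collecting terms (coefficients in siemens):
  0.01678·V_0 - 0.009091·V_1 - 0.007692·V_3 = 1
  0.5768·V_1 - 0.009091·V_0 - 0.5556·V_2 - 0.0122·V_4 = 0
  0.5558·V_2 - 0.5556·V_1 - 0.0002326·V_5 = 0
  0.007905·V_3 - 0.007692·V_0 - 0.000122·V_4 - 0.00009091·V_6 = 0
  0.1487·V_4 - 0.0122·V_1 - 0.000122·V_3 - 0.09091·V_5 - 0.04545·V_7 = 0
  0.1002·V_5 - 0.0002326·V_2 - 0.09091·V_4 = 0
  0.6668·V_6 - 0.00009091·V_3 - 0.6667·V_7 = 0
  0.7122·V_7 - 0.04545·V_4 - 0.6667·V_6 = 0
Solving these 8 simultaneous equations (Gaussian elimination) gives:
  V_0 = 302.5 V, V_1 = 196.7 V, V_2 = 196.6 V, V_3 = 297.6 V
  V_4 = 119.5 V, V_5 = 108.8 V, V_6 = 119.6 V, V_7 = 119.6 V
R_eq = V_0 / 1 A = 302.5 Ω

Final answer: 302.5 Ω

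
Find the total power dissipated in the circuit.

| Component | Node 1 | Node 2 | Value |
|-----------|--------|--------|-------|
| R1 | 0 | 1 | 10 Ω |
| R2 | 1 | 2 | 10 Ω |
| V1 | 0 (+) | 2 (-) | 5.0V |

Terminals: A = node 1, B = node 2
Nodal analysis, taking node 2 as the 0 V reference.
Source V1 fixes V_0 = 5 V.
KCL at each unknown node (sum of currents leaving = 0; resistances in Ω):
  Node 1: (V_1 - 5)/10 + (V_1 - 0)/10 = 0
Collecting terms: 0.2 × V_1 = 0.5  =>  V_1 = 2.5 V
Power in each resistor, P = (ΔV)²/R:
  P_R1 = (5 - 2.5)²/10 = 0.625 W
  P_R2 = (2.5 - 0)²/10 = 0.625 W
P_total = P_R1 + P_R2 = 1.25 W

Final answer: 1.25 W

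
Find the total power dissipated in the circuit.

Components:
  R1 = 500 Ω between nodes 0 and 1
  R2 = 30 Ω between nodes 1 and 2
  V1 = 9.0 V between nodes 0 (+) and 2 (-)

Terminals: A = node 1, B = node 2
Nodal analysis, taking node 2 as the 0 V reference.
Source V1 fixes V_0 = 9 V.
KCL at each unknown node (sum of currents leaving = 0; resistances in Ω):
  Node 1: (V_1 - 9)/500 + (V_1 - 0)/30 = 0
Collecting terms: 0.03533 × V_1 = 0.018  =>  V_1 = 0.5094 V
Power in each resistor, P = (ΔV)²/R:
  P_R1 = (9 - 0.5094)²/500 = 0.1442 W
  P_R2 = (0.5094 - 0)²/30 = 0.008651 W
P_total = P_R1 + P_R2 = 0.1528 W

Final answer: 0.1528 W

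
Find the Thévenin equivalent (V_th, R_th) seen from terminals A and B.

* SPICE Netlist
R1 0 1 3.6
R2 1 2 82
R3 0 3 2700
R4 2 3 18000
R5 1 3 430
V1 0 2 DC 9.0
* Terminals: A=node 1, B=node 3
Step 1 — V_th is the open-circuit voltage V_A - V_B (nothing connected across the terminals).
Nodal analysis, taking node 2 as the 0 V reference.
Source V1 fixes V_0 = 9 V.
KCL at each unknown node (sum of currents leaving = 0; resistances in Ω):
  Node 1: (V_1 - 9)/3.6 + (V_1 - 0)/82 + (V_1 - V_3)/430 = 0
  Node 3: (V_3 - 9)/2700 + (V_3 - 0)/18000 + (V_3 - V_1)/430 = 0
Collecting terms (coefficients in siemens):
  0.2923·V_1 - 0.002326·V_3 = 2.5
  0.002752·V_3 - 0.002326·V_1 = 0.003333
Determinant D = (0.2923)(0.002752) - (-0.002326)(-0.002326) = 0.0007989
V_1 = [(2.5)(0.002752) - (-0.002326)(0.003333)]/D = 8.621 V
V_3 = [(0.2923)(0.003333) - (2.5)(-0.002326)]/D = 8.498 V
V_th = V_1 - V_3 = 8.621 - 8.498 = 0.123 V
Step 2 — R_th: zero the source — replace V1 by a short circuit (node 2 merges into node 0) — and find the resistance seen between A (node 1) and B (node 3).
Reduce the network between node 1 (A) and node 3 (B) by series/parallel combination:
  Rp1 = R1 ‖ R2 (parallel, both between nodes 0 and 1) = 1/(1/3.6 + 1/82) = 3.449 Ω
  Rp2 = R3 ‖ R4 (parallel, both between nodes 0 and 3) = 1/(1/2700 + 1/18000) = 2348 Ω
  Rs1 = Rp1 + Rp2 (series, joined only at node 0) = 3.449 + 2348 = 2351 Ω
  Rp3 = R5 ‖ Rs1 (parallel, both between nodes 1 and 3) = 1/(1/430 + 1/2351) = 363.5 Ω
R_th = 363.5 Ω

Final answer: V_th = 0.123 V, R_th = 363.5 Ω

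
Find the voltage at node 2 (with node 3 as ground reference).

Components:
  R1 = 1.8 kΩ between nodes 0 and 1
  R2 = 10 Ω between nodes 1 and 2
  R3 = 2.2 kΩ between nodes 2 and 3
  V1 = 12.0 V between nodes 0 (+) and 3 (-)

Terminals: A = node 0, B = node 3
Nodal analysis, taking node 3 as the 0 V reference.
Source V1 fixes V_0 = 12 V.
KCL at each unknown node (sum of currents leaving = 0; resistances in Ω):
  Node 1: (V_1 - 12)/1800 + (V_1 - V_2)/10 = 0
  Node 2: (V_2 - V_1)/10 + (V_2 - 0)/2200 = 0
Collecting terms (coefficients in siemens):
  0.1006·V_1 - 0.1·V_2 = 0.006667
  0.1005·V_2 - 0.1·V_1 = 0
Determinant D = (0.1006)(0.1005) - (-0.1)(-0.1) = 0.0001013
V_1 = [(0.006667)(0.1005) - (-0.1)(0)]/D = 6.613 V
V_2 = [(0.1006)(0) - (0.006667)(-0.1)]/D = 6.584 V
The requested potential is V_2 = 6.584 V.

Final answer: V_2 = 6.584 V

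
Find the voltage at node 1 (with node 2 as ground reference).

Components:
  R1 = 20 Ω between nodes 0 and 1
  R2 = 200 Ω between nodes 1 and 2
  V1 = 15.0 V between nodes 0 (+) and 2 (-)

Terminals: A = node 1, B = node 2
Nodal analysis, taking node 2 as the 0 V reference.
Source V1 fixes V_0 = 15 V.
KCL at each unknown node (sum of currents leaving = 0; resistances in Ω):
  Node 1: (V_1 - 15)/20 + (V_1 - 0)/200 = 0
Collecting terms: 0.055 × V_1 = 0.75  =>  V_1 = 13.64 V
The requested potential is V_1 = 13.64 V.

Final answer: V_1 = 13.64 V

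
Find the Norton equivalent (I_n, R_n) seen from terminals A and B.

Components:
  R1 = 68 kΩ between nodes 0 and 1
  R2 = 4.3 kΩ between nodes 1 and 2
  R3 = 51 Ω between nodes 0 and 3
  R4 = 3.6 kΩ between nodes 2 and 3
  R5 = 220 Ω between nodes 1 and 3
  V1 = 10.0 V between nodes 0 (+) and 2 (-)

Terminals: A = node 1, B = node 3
Find the Thévenin equivalent first; then I_n = V_th/R_th and R_n = R_th.
Step 1 — V_th is the open-circuit voltage V_A - V_B (nothing connected across the terminals).
Nodal analysis, taking node 2 as the 0 V reference.
Source V1 fixes V_0 = 10 V.
KCL at each unknown node (sum of currents leaving = 0; resistances in Ω):
  Node 1: (V_1 - 10)/68000 + (V_1 - 0)/4300 + (V_1 - V_3)/220 = 0
  Node 3: (V_3 - 10)/51 + (V_3 - 0)/3600 + (V_3 - V_1)/220 = 0
Collecting terms (coefficients in siemens):
  0.004793·V_1 - 0.004545·V_3 = 0.0001471
  0.02443·V_3 - 0.004545·V_1 = 0.1961
Determinant D = (0.004793)(0.02443) - (-0.004545)(-0.004545) = 0.00009643
V_1 = [(0.0001471)(0.02443) - (-0.004545)(0.1961)]/D = 9.28 V
V_3 = [(0.004793)(0.1961) - (0.0001471)(-0.004545)]/D = 9.752 V
V_th = V_1 - V_3 = 9.28 - 9.752 = -0.4725 V
Step 2 — R_th: zero the source — replace V1 by a short circuit (node 2 merges into node 0) — and find the resistance seen between A (node 1) and B (node 3).
Reduce the network between node 1 (A) and node 3 (B) by series/parallel combination:
  Rp1 = R1 ‖ R2 (parallel, both between nodes 0 and 1) = 1/(1/68000 + 1/4300) = 4044 Ω
  Rp2 = R3 ‖ R4 (parallel, both between nodes 0 and 3) = 1/(1/51 + 1/3600) = 50.29 Ω
  Rs1 = Rp1 + Rp2 (series, joined only at node 0) = 4044 + 50.29 = 4095 Ω
  Rp3 = R5 ‖ Rs1 (parallel, both between nodes 1 and 3) = 1/(1/220 + 1/4095) = 208.8 Ω
R_th = 208.8 Ω
I_n = V_th/R_th = -0.4725/208.8 = -0.002263 A, and R_n = R_th = 208.8 Ω

Final answer: I_n = -0.002263 A, R_n = 208.8 Ω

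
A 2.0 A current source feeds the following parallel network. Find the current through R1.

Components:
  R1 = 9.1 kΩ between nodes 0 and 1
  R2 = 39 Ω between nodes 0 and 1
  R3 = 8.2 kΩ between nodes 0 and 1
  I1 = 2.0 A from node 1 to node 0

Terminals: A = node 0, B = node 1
All resistors sit directly between nodes 0 and 1, so they are in parallel and share one voltage V; the full source current 2 A splits among them.
1/R_par = 1/9100 + 1/39 + 1/8200 = 0.02587 S  =>  R_par = 38.65 Ω
V = I × R_par = 2 × 38.65 = 77.3 V
I_R1 = V/R1 = 77.3/9100 = 0.008495 A

Final answer: 0.008495 A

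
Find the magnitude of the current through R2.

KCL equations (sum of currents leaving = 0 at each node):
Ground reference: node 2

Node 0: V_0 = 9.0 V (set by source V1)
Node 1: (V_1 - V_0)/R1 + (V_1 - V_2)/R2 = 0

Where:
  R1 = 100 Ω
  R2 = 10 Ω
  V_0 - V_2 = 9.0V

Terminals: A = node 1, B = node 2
Nodal analysis, taking node 2 as the 0 V reference.
Source V1 fixes V_0 = 9 V.
KCL at each unknown node (sum of currents leaving = 0; resistances in Ω):
  Node 1: (V_1 - 9)/100 + (V_1 - 0)/10 = 0
Collecting terms: 0.11 × V_1 = 0.09  =>  V_1 = 0.8182 V
I_R2 = (V_1 - V_2)/R2 = (0.8182 - 0)/10 = 0.08182 A
|I_R2| = 0.08182 A

Final answer: |I_R2| = 0.08182 A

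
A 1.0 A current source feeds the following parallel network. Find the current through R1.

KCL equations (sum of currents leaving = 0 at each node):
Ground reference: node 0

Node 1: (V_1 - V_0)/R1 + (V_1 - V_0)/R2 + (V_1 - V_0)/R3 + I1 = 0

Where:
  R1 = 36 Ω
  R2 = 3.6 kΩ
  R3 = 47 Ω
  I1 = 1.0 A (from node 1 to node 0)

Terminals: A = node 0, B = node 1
All resistors sit directly between nodes 0 and 1, so they are in parallel and share one voltage V; the full source current 1 A splits among them.
1/R_par = 1/36 + 1/3600 + 1/47 = 0.04933 S  =>  R_par = 20.27 Ω
V = I × R_par = 1 × 20.27 = 20.27 V
I_R1 = V/R1 = 20.27/36 = 0.5631 A

Final answer: 0.5631 A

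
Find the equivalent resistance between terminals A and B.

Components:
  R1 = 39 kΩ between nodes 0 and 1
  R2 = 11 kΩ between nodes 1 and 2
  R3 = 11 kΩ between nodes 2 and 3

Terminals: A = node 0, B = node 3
Reduce the network between node 0 (A) and node 3 (B) by series/parallel combination:
  Rs1 = R1 + R2 (series, joined only at node 1) = 39000 + 11000 = 50000 Ω
  Rs2 = R3 + Rs1 (series, joined only at node 2) = 11000 + 50000 = 61000 Ω
R_eq = 61 kΩ

Final answer: 61 kΩ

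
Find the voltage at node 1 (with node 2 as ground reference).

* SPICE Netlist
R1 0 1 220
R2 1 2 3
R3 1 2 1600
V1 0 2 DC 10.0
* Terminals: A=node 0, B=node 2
Nodal analysis, taking node 2 as the 0 V reference.
Source V1 fixes V_0 = 10 V.
KCL at each unknown node (sum of currents leaving = 0; resistances in Ω):
  Node 1: (V_1 - 10)/220 + (V_1 - 0)/3 + (V_1 - 0)/1600 = 0
Collecting terms: 0.3385 × V_1 = 0.04545  =>  V_1 = 0.1343 V
The requested potential is V_1 = 0.1343 V.

Final answer: V_1 = 0.1343 V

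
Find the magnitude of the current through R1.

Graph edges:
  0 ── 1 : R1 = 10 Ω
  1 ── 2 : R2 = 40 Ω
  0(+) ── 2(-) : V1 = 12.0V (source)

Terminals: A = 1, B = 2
Nodal analysis, taking node 2 as the 0 V reference.
Source V1 fixes V_0 = 12 V.
KCL at each unknown node (sum of currents leaving = 0; resistances in Ω):
  Node 1: (V_1 - 12)/10 + (V_1 - 0)/40 = 0
Collecting terms: 0.125 × V_1 = 1.2  =>  V_1 = 9.6 V
I_R1 = (V_0 - V_1)/R1 = (12 - 9.6)/10 = 0.24 A
|I_R1| = 0.24 A

Final answer: |I_R1| = 0.24 A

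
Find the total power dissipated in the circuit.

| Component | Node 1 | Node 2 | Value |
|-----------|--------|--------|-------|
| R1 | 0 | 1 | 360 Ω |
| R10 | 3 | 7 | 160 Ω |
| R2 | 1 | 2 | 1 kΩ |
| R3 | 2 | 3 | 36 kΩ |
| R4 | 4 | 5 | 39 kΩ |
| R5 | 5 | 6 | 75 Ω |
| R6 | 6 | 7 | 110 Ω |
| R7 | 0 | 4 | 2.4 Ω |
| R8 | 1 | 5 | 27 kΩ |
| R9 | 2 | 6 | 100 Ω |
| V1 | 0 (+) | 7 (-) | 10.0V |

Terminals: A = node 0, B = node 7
Nodal analysis, taking node 7 as the 0 V reference.
Source V1 fixes V_0 = 10 V.
KCL at each unknown node (sum of currents leaving = 0; resistances in Ω):
  Node 1: (V_1 - 10)/360 + (V_1 - V_2)/1000 + (V_1 - V_5)/27000 = 0
  Node 2: (V_2 - V_1)/1000 + (V_2 - V_3)/36000 + (V_2 - V_6)/100 = 0
  Node 3: (V_3 - V_2)/36000 + (V_3 - 0)/160 = 0
  Node 4: (V_4 - V_5)/39000 + (V_4 - 10)/2.4 = 0
  Node 5: (V_5 - V_4)/39000 + (V_5 - V_6)/75 + (V_5 - V_1)/27000 = 0
  Node 6: (V_6 - V_5)/75 + (V_6 - 0)/110 + (V_6 - V_2)/100 = 0
Collecting terms (coefficients in siemens):
  0.003815·V_1 - 0.001·V_2 - 0.00003704·V_5 = 0.02778
  0.01103·V_2 - 0.001·V_1 - 0.00002778·V_3 - 0.01·V_6 = 0
  0.006278·V_3 - 0.00002778·V_2 = 0
  0.4167·V_4 - 0.00002564·V_5 = 4.167
  0.0134·V_5 - 0.00003704·V_1 - 0.00002564·V_4 - 0.01333·V_6 = 0
  0.03242·V_6 - 0.01·V_2 - 0.01333·V_5 = 0
Solving these 6 simultaneous equations (Gaussian elimination) gives:
  V_1 = 7.647 V, V_2 = 1.365 V, V_3 = 0.006041 V, V_4 = 9.999 V
  V_5 = 0.7777 V, V_6 = 0.7408 V
Power in each resistor, P = (ΔV)²/R:
  P_R1 = (10 - 7.647)²/360 = 0.01538 W
  P_R2 = (7.647 - 1.365)²/1000 = 0.03946 W
  P_R3 = (1.365 - 0.006041)²/36000 = 0.00005132 W
  P_R4 = (9.999 - 0.7777)²/39000 = 0.002181 W
  P_R5 = (0.7777 - 0.7408)²/75 = 0.00001807 W
  P_R6 = (0.7408 - 0)²/110 = 0.004989 W
  P_R7 = (10 - 9.999)²/2.4 = 0.0000001342 W
  P_R8 = (7.647 - 0.7777)²/27000 = 0.001748 W
  P_R9 = (1.365 - 0.7408)²/100 = 0.003899 W
  P_R10 = (0.006041 - 0)²/160 = 0.0000002281 W
P_total = P_R1 + P_R2 + P_R3 + P_R4 + P_R5 + P_R6 + P_R7 + P_R8 + P_R9 + P_R10 = 0.06773 W

Final answer: 0.06773 W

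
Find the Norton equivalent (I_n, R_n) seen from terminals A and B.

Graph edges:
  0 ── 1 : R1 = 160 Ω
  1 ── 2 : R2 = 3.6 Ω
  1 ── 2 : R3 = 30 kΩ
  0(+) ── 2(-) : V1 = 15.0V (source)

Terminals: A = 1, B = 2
Find the Thévenin equivalent first; then I_n = V_th/R_th and R_n = R_th.
Step 1 — V_th is the open-circuit voltage V_A - V_B (nothing connected across the terminals).
Nodal analysis, taking node 2 as the 0 V reference.
Source V1 fixes V_0 = 15 V.
KCL at each unknown node (sum of currents leaving = 0; resistances in Ω):
  Node 1: (V_1 - 15)/160 + (V_1 - 0)/3.6 + (V_1 - 0)/30000 = 0
Collecting terms: 0.2841 × V_1 = 0.09375  =>  V_1 = 0.33 V
V_th = V_1 - V_2 = 0.33 - 0 = 0.33 V
Step 2 — R_th: zero the source — replace V1 by a short circuit (node 2 merges into node 0) — and find the resistance seen between A (node 1) and B (node 0).
Reduce the network between node 1 (A) and node 0 (B) by series/parallel combination:
  Rp1 = R1 ‖ R2 ‖ R3 (parallel, all between nodes 0 and 1) = 1/(1/160 + 1/3.6 + 1/30000) = 3.52 Ω
R_th = 3.52 Ω
I_n = V_th/R_th = 0.33/3.52 = 0.09375 A, and R_n = R_th = 3.52 Ω

Final answer: I_n = 0.09375 A, R_n = 3.52 Ω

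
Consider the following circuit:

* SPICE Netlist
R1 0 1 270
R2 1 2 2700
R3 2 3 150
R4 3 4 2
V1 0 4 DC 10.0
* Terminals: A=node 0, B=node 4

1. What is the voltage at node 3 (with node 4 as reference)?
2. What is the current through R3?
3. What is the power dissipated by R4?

Nodal analysis, taking node 4 as the 0 V reference.
Source V1 fixes V_0 = 10 V.
KCL at each unknown node (sum of currents leaving = 0; resistances in Ω):
  Node 1: (V_1 - 10)/270 + (V_1 - V_2)/2700 = 0
  Node 2: (V_2 - V_1)/2700 + (V_2 - V_3)/150 = 0
  Node 3: (V_3 - V_2)/150 + (V_3 - 0)/2 = 0
Collecting terms (coefficients in siemens):
  0.004074·V_1 - 0.0003704·V_2 = 0.03704
  0.007037·V_2 - 0.0003704·V_1 - 0.006667·V_3 = 0
  0.5067·V_3 - 0.006667·V_2 = 0
Solving these 3 simultaneous equations (Gaussian elimination) gives:
  V_1 = 9.135 V, V_2 = 0.4869 V, V_3 = 0.006406 V
Part 1:
  Read off the nodal solution: V_3 = 0.006406 V
Part 2:
  I_R3 = (V_2 - V_3)/R3 = (0.4869 - 0.006406)/150 = 0.003203 A
  Magnitude: I_R3 = 0.003203 A
Part 3:
  I_R4 = (V_3 - V_4)/R4 = (0.006406 - 0)/2 = 0.003203 A
  P_R4 = I_R4² × R4 = (0.003203)² × 2 = 0.00002052 W

Final answers:
1. V_3 = 0.006406 V
2. I_R3 = 0.003203 A
3. P_R4 = 2.052e-05 W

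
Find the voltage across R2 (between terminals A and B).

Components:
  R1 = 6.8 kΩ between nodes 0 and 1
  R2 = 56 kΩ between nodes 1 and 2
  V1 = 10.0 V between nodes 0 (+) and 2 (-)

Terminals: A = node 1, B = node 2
R1 and R2 are in series across V1 (node 0 → node 1 → node 2), and the output A–B is taken across R2, so this is a voltage divider.
Series current: I = V1/(R1 + R2) = 10/(6800 + 56000) = 10/62800 = 0.0001592 A
V_R2 = I × R2 = V1 × R2/(R1 + R2) = 10 × 56000/62800 = 8.917 V

Final answer: 8.917 V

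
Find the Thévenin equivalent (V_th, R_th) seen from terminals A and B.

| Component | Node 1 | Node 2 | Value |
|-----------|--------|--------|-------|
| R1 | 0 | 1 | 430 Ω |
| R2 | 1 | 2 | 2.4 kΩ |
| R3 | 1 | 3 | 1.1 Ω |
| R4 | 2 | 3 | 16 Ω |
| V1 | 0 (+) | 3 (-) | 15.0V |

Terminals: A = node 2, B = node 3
Step 1 — V_th is the open-circuit voltage V_A - V_B (nothing connected across the terminals).
Nodal analysis, taking node 3 as the 0 V reference.
Source V1 fixes V_0 = 15 V.
KCL at each unknown node (sum of currents leaving = 0; resistances in Ω):
  Node 1: (V_1 - 15)/430 + (V_1 - V_2)/2400 + (V_1 - 0)/1.1 = 0
  Node 2: (V_2 - V_1)/2400 + (V_2 - 0)/16 = 0
Collecting terms (coefficients in siemens):
  0.9118·V_1 - 0.0004167·V_2 = 0.03488
  0.06292·V_2 - 0.0004167·V_1 = 0
Determinant D = (0.9118)(0.06292) - (-0.0004167)(-0.0004167) = 0.05737
V_1 = [(0.03488)(0.06292) - (-0.0004167)(0)]/D = 0.03826 V
V_2 = [(0.9118)(0) - (0.03488)(-0.0004167)]/D = 0.0002534 V
V_th = V_2 - V_3 = 0.0002534 - 0 = 0.0002534 V
Step 2 — R_th: zero the source — replace V1 by a short circuit (node 3 merges into node 0) — and find the resistance seen between A (node 2) and B (node 0).
Reduce the network between node 2 (A) and node 0 (B) by series/parallel combination:
  Rp1 = R1 ‖ R3 (parallel, both between nodes 0 and 1) = 1/(1/430 + 1/1.1) = 1.097 Ω
  Rs1 = R2 + Rp1 (series, joined only at node 1) = 2400 + 1.097 = 2401 Ω
  Rp2 = R4 ‖ Rs1 (parallel, both between nodes 0 and 2) = 1/(1/16 + 1/2401) = 15.89 Ω
R_th = 15.89 Ω

Final answer: V_th = 0.0002534 V, R_th = 15.89 Ω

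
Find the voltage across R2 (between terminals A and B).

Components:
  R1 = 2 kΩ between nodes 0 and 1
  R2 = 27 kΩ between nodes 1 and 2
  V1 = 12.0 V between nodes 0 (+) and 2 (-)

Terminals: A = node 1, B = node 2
R1 and R2 are in series across V1 (node 0 → node 1 → node 2), and the output A–B is taken across R2, so this is a voltage divider.
Series current: I = V1/(R1 + R2) = 12/(2000 + 27000) = 12/29000 = 0.0004138 A
V_R2 = I × R2 = V1 × R2/(R1 + R2) = 12 × 27000/29000 = 11.17 V

Final answer: 11.17 V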